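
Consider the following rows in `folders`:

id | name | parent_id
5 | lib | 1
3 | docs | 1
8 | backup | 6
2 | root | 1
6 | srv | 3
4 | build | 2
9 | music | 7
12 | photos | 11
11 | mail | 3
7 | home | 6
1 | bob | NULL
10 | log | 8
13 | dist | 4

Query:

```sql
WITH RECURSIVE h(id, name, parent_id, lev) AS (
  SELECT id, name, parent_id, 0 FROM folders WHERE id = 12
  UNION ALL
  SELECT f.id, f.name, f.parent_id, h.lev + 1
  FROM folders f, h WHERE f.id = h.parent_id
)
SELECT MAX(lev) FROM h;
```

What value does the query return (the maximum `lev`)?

3

Base: id=12 (photos), parent_id=11, lev 0.
Iteration 1: join on id=11 -> mail (id 11, parent_id=3, lev 1).
Iteration 2: join on id=3 -> docs (id 3, parent_id=1, lev 2).
Iteration 3: join on id=1 -> bob (id 1, parent_id=NULL, lev 3).
Iteration 4: parent_id is NULL; no match; recursion stops.
lev values: 0, 1, 2, 3; the maximum is 3.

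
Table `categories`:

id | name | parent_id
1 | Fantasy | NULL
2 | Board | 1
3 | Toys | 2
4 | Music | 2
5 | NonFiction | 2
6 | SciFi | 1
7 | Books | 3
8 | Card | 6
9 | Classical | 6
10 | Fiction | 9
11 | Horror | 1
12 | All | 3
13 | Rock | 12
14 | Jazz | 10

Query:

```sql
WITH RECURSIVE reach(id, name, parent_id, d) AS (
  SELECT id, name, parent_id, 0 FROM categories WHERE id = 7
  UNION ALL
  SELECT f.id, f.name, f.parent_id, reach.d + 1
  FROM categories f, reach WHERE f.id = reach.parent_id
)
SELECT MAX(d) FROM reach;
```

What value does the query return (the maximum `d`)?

3

Base: id=7 (Books), parent_id=3, d 0.
Iteration 1: join on id=3 -> Toys (id 3, parent_id=2, d 1).
Iteration 2: join on id=2 -> Board (id 2, parent_id=1, d 2).
Iteration 3: join on id=1 -> Fantasy (id 1, parent_id=NULL, d 3).
Iteration 4: parent_id is NULL; no match; recursion stops.
d values: 0, 1, 2, 3; the maximum is 3.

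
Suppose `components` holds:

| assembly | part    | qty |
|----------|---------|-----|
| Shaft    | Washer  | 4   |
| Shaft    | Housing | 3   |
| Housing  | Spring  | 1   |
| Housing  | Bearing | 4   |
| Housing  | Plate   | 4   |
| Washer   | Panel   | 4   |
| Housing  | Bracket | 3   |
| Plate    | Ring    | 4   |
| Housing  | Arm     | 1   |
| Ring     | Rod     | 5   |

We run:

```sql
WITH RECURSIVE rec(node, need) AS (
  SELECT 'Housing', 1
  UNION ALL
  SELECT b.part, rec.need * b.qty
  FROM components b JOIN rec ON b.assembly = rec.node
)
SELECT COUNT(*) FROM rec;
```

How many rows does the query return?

Base: (Housing, need=1).
Iteration 1: components of {Housing} -> Arm = 1*1 = 1, Bearing = 1*4 = 4, Bracket = 1*3 = 3, Plate = 1*4 = 4, Spring = 1*1 = 1.
Iteration 2: components of {Arm,Bearing,Bracket,Plate,Spring} -> Ring = 4*4 = 16.
Iteration 3: components of {Ring} -> Rod = 16*5 = 80.
Iteration 4: no further components; recursion stops.
Total rows emitted: 8.

8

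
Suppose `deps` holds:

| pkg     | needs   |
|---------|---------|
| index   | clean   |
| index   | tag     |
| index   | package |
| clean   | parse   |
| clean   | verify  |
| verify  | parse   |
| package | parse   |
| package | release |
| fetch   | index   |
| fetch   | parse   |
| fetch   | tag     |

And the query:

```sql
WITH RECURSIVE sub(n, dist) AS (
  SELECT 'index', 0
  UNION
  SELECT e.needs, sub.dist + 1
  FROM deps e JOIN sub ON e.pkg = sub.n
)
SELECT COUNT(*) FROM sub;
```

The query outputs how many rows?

8

Base: (index, dist=0).
Iteration 1: edges from {index} -> (clean, dist=1), (package, dist=1), (tag, dist=1).
Iteration 2: edges from {clean,package,tag} -> (parse, dist=2), (release, dist=2), (verify, dist=2). [UNION drops 1 duplicate row(s)]
Iteration 3: edges from {parse,release,verify} -> (parse, dist=3).
Iteration 4: no outgoing edges from {parse}; recursion stops.
Total rows emitted: 8.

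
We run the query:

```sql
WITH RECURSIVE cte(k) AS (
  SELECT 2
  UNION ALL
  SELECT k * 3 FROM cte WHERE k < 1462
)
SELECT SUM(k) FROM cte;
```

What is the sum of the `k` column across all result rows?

6560

Base: k=2.
Iteration 1: 2 < 1462 holds -> k = 2 * 3 = 6.
Iteration 2: 6 < 1462 holds -> k = 6 * 3 = 18.
Iteration 3: 18 < 1462 holds -> k = 18 * 3 = 54.
Iteration 4: 54 < 1462 holds -> k = 54 * 3 = 162.
Iteration 5: 162 < 1462 holds -> k = 162 * 3 = 486.
Iteration 6: 486 < 1462 holds -> k = 486 * 3 = 1458.
Iteration 7: 1458 < 1462 holds -> k = 1458 * 3 = 4374.
Iteration 8: 4374 < 1462 fails; recursion stops.
SUM(k) = 2 + 6 + 18 + 54 + 162 + 486 + 1458 + 4374 = 6560.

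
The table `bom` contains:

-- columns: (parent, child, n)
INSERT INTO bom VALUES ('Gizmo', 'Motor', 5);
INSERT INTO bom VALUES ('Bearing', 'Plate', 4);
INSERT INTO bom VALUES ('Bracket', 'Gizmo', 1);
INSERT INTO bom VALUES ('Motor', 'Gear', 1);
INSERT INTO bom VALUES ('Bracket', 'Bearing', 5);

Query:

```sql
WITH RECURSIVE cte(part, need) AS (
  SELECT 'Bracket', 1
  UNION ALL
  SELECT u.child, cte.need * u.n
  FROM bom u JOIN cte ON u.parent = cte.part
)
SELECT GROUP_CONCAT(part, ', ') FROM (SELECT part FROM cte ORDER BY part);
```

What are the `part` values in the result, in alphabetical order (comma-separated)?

Bearing, Bracket, Gear, Gizmo, Motor, Plate

Base: (Bracket, need=1).
Iteration 1: components of {Bracket} -> Bearing = 1*5 = 5, Gizmo = 1*1 = 1.
Iteration 2: components of {Bearing,Gizmo} -> Motor = 1*5 = 5, Plate = 5*4 = 20.
Iteration 3: components of {Motor,Plate} -> Gear = 5*1 = 5.
Iteration 4: no further components; recursion stops.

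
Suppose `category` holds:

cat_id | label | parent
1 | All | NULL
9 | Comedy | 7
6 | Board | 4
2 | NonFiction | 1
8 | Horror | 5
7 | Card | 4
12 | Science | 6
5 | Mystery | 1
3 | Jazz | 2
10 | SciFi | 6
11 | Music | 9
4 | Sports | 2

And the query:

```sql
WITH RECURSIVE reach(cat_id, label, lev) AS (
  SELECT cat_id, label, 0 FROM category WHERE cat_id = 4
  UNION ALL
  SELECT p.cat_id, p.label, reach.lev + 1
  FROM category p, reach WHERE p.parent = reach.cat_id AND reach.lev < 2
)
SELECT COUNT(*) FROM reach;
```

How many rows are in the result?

Base: cat_id=4 (Sports) at lev 0.
Iteration 1: rows with parent in {4} -> Board (id 6, lev 1), Card (id 7, lev 1).
Iteration 2: rows with parent in {6,7} -> Comedy (id 9, lev 2), SciFi (id 10, lev 2), Science (id 12, lev 2).
Iteration 3: lev < 2 fails for all current rows; recursion stops.
Total rows emitted: 6.

6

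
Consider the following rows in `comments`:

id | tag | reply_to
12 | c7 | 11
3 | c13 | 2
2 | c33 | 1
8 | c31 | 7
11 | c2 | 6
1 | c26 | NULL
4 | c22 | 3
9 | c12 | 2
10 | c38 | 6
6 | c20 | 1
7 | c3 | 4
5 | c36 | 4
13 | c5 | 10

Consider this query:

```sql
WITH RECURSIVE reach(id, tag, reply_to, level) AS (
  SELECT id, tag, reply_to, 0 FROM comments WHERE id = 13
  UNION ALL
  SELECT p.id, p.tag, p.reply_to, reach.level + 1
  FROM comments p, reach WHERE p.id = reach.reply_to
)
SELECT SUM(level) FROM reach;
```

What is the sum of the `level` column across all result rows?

6

Base: id=13 (c5), reply_to=10, level 0.
Iteration 1: join on id=10 -> c38 (id 10, reply_to=6, level 1).
Iteration 2: join on id=6 -> c20 (id 6, reply_to=1, level 2).
Iteration 3: join on id=1 -> c26 (id 1, reply_to=NULL, level 3).
Iteration 4: reply_to is NULL; no match; recursion stops.
SUM(level) = 0 + 1 + 2 + 3 = 6.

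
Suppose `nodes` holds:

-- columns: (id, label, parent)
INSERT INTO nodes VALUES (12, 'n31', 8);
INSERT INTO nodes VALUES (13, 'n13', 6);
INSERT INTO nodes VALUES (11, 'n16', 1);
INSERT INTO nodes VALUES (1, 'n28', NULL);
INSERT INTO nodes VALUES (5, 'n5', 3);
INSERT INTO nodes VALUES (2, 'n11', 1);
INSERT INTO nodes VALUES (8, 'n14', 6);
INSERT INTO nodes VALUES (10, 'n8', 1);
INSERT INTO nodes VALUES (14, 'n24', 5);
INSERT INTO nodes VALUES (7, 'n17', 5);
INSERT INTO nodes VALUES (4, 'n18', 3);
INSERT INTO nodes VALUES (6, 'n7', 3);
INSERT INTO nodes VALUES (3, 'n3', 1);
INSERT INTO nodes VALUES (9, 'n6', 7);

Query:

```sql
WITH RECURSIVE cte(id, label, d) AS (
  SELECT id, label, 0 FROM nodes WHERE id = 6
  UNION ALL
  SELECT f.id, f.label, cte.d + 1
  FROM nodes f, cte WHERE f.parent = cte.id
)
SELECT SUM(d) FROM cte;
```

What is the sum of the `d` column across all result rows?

4

Base: id=6 (n7) at d 0.
Iteration 1: rows with parent in {6} -> n14 (id 8, d 1), n13 (id 13, d 1).
Iteration 2: rows with parent in {8,13} -> n31 (id 12, d 2).
Iteration 3: no rows with parent in {12}; recursion stops.
SUM(d) = 0 + 1 + 1 + 2 = 4.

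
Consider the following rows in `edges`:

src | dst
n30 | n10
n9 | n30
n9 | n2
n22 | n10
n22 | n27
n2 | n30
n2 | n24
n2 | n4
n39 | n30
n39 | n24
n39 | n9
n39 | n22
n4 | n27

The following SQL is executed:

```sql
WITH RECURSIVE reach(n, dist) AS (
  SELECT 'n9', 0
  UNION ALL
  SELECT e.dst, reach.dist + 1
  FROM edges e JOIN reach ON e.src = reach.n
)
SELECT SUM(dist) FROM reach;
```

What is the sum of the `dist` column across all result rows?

Base: (n9, dist=0).
Iteration 1: edges from {n9} -> (n2, dist=1), (n30, dist=1).
Iteration 2: edges from {n2,n30} -> (n10, dist=2), (n24, dist=2), (n30, dist=2), (n4, dist=2).
Iteration 3: edges from {n10,n24,n30,n4} -> (n10, dist=3), (n27, dist=3).
Iteration 4: no outgoing edges from {n10,n27}; recursion stops.
SUM(dist) = 0 + 1 + 1 + 2 + 2 + 2 + 2 + 3 + 3 = 16.

16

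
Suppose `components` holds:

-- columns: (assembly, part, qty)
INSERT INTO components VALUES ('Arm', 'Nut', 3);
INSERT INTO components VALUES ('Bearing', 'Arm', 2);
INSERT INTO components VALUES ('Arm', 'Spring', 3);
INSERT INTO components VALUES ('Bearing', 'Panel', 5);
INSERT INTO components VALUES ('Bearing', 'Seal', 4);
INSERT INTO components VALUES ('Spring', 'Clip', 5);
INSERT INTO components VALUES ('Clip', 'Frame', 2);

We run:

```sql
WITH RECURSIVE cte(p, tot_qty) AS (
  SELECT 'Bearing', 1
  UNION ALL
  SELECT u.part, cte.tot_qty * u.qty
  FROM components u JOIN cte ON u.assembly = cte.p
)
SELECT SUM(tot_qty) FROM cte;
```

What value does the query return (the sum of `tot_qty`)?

Base: (Bearing, tot_qty=1).
Iteration 1: components of {Bearing} -> Arm = 1*2 = 2, Panel = 1*5 = 5, Seal = 1*4 = 4.
Iteration 2: components of {Arm,Panel,Seal} -> Nut = 2*3 = 6, Spring = 2*3 = 6.
Iteration 3: components of {Nut,Spring} -> Clip = 6*5 = 30.
Iteration 4: components of {Clip} -> Frame = 30*2 = 60.
Iteration 5: no further components; recursion stops.
SUM(tot_qty) = 1 + 5 + 2 + 4 + 6 + 6 + 30 + 60 = 114.

114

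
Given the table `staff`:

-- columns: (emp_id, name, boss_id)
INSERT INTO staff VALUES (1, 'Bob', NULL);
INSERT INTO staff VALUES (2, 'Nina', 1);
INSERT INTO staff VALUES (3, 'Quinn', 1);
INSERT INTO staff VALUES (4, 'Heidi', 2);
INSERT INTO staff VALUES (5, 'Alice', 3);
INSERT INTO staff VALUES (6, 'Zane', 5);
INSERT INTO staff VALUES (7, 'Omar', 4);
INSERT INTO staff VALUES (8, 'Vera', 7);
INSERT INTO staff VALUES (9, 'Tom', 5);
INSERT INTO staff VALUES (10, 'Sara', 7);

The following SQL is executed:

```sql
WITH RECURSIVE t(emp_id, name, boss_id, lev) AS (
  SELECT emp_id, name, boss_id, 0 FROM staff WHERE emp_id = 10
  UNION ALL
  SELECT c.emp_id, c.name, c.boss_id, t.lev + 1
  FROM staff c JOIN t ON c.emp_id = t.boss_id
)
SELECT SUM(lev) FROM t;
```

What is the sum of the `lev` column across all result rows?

10

Base: emp_id=10 (Sara), boss_id=7, lev 0.
Iteration 1: join on emp_id=7 -> Omar (id 7, boss_id=4, lev 1).
Iteration 2: join on emp_id=4 -> Heidi (id 4, boss_id=2, lev 2).
Iteration 3: join on emp_id=2 -> Nina (id 2, boss_id=1, lev 3).
Iteration 4: join on emp_id=1 -> Bob (id 1, boss_id=NULL, lev 4).
Iteration 5: boss_id is NULL; no match; recursion stops.
SUM(lev) = 0 + 1 + 2 + 3 + 4 = 10.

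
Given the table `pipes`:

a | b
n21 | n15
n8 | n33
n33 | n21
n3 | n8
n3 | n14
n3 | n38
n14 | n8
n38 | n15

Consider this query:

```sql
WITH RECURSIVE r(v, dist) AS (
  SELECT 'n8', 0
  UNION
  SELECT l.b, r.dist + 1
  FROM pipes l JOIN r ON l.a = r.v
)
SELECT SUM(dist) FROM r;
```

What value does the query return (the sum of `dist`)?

Base: (n8, dist=0).
Iteration 1: edges from {n8} -> (n33, dist=1).
Iteration 2: edges from {n33} -> (n21, dist=2).
Iteration 3: edges from {n21} -> (n15, dist=3).
Iteration 4: no outgoing edges from {n15}; recursion stops.
SUM(dist) = 0 + 1 + 2 + 3 = 6.

6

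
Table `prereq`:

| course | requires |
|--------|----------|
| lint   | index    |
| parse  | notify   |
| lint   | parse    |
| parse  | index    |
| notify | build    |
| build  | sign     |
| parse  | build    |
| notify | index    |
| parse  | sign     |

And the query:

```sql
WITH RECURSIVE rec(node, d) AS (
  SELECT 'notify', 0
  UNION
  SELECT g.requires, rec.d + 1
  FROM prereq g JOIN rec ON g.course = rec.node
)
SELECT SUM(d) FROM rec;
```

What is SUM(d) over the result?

4

Base: (notify, d=0).
Iteration 1: edges from {notify} -> (build, d=1), (index, d=1).
Iteration 2: edges from {build,index} -> (sign, d=2).
Iteration 3: no outgoing edges from {sign}; recursion stops.
SUM(d) = 0 + 1 + 1 + 2 = 4.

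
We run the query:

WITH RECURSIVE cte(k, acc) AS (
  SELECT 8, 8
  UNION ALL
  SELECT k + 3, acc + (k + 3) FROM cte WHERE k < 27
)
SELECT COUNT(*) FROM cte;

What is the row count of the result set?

Base: k=8, acc=8.
Iteration 1: 8 < 27 holds -> k = 8 + 3 = 11, acc = 8 + 11 = 19.
Iteration 2: 11 < 27 holds -> k = 11 + 3 = 14, acc = 19 + 14 = 33.
Iteration 3: 14 < 27 holds -> k = 14 + 3 = 17, acc = 33 + 17 = 50.
Iteration 4: 17 < 27 holds -> k = 17 + 3 = 20, acc = 50 + 20 = 70.
Iteration 5: 20 < 27 holds -> k = 20 + 3 = 23, acc = 70 + 23 = 93.
Iteration 6: 23 < 27 holds -> k = 23 + 3 = 26, acc = 93 + 26 = 119.
Iteration 7: 26 < 27 holds -> k = 26 + 3 = 29, acc = 119 + 29 = 148.
Iteration 8: 29 < 27 fails; recursion stops.
Total rows emitted: 8.

8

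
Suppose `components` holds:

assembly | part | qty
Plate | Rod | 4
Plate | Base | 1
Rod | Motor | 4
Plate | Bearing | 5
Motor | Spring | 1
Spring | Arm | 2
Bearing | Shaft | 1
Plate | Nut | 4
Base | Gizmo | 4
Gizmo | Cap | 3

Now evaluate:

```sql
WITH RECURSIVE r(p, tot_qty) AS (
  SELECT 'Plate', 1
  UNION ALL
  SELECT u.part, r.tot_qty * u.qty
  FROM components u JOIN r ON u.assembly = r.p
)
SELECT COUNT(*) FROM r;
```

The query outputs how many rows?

Base: (Plate, tot_qty=1).
Iteration 1: components of {Plate} -> Base = 1*1 = 1, Bearing = 1*5 = 5, Nut = 1*4 = 4, Rod = 1*4 = 4.
Iteration 2: components of {Base,Bearing,Nut,Rod} -> Gizmo = 1*4 = 4, Motor = 4*4 = 16, Shaft = 5*1 = 5.
Iteration 3: components of {Gizmo,Motor,Shaft} -> Cap = 4*3 = 12, Spring = 16*1 = 16.
Iteration 4: components of {Cap,Spring} -> Arm = 16*2 = 32.
Iteration 5: no further components; recursion stops.
Total rows emitted: 11.

11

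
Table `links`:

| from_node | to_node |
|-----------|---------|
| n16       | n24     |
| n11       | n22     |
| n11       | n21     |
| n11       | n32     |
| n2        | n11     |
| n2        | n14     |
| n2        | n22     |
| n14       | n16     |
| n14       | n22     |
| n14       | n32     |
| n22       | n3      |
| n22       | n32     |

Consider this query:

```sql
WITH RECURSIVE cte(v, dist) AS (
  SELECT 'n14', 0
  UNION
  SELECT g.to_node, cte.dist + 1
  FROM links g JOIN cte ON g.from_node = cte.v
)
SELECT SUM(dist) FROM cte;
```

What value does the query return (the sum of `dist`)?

9

Base: (n14, dist=0).
Iteration 1: edges from {n14} -> (n16, dist=1), (n22, dist=1), (n32, dist=1).
Iteration 2: edges from {n16,n22,n32} -> (n24, dist=2), (n3, dist=2), (n32, dist=2).
Iteration 3: no outgoing edges from {n24,n3,n32}; recursion stops.
SUM(dist) = 0 + 1 + 1 + 1 + 2 + 2 + 2 = 9.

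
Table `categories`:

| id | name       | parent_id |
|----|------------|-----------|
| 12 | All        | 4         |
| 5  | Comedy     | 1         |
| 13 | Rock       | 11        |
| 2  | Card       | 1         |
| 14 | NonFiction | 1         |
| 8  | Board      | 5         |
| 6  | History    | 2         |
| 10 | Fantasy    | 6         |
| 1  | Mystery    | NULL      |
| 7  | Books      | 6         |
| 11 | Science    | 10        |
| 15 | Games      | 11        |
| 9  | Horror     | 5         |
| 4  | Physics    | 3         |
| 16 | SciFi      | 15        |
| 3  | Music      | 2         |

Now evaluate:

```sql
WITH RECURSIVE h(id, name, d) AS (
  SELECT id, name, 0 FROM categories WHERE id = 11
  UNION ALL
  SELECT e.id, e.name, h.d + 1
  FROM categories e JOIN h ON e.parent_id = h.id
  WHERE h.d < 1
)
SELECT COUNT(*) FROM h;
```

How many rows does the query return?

Base: id=11 (Science) at d 0.
Iteration 1: rows with parent_id in {11} -> Rock (id 13, d 1), Games (id 15, d 1).
Iteration 2: d < 1 fails for all current rows; recursion stops.
Total rows emitted: 3.

3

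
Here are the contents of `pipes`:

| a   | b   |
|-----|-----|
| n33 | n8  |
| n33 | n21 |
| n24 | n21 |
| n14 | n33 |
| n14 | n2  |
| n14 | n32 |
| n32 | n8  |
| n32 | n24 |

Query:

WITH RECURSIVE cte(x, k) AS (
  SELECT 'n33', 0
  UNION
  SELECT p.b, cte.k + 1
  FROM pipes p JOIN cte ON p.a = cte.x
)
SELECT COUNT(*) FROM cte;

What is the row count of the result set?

3

Base: (n33, k=0).
Iteration 1: edges from {n33} -> (n21, k=1), (n8, k=1).
Iteration 2: no outgoing edges from {n21,n8}; recursion stops.
Total rows emitted: 3.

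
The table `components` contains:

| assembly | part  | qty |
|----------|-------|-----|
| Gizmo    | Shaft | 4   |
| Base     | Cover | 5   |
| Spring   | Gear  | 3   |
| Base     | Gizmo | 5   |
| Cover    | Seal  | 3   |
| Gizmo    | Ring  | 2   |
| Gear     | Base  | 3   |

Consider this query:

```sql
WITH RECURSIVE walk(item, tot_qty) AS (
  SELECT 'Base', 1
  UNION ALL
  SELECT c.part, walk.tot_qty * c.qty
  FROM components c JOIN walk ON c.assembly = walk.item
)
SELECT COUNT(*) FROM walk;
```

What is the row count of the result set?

6

Base: (Base, tot_qty=1).
Iteration 1: components of {Base} -> Cover = 1*5 = 5, Gizmo = 1*5 = 5.
Iteration 2: components of {Cover,Gizmo} -> Ring = 5*2 = 10, Seal = 5*3 = 15, Shaft = 5*4 = 20.
Iteration 3: no further components; recursion stops.
Total rows emitted: 6.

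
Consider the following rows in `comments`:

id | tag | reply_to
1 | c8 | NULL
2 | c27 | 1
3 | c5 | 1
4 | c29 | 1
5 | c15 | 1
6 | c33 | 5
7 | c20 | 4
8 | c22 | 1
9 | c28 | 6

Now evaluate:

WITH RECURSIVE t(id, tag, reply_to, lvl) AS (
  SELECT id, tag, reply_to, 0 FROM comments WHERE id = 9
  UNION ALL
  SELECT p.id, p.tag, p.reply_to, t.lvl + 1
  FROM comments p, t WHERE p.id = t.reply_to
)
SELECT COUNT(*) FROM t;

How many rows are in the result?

4

Base: id=9 (c28), reply_to=6, lvl 0.
Iteration 1: join on id=6 -> c33 (id 6, reply_to=5, lvl 1).
Iteration 2: join on id=5 -> c15 (id 5, reply_to=1, lvl 2).
Iteration 3: join on id=1 -> c8 (id 1, reply_to=NULL, lvl 3).
Iteration 4: reply_to is NULL; no match; recursion stops.
Total rows emitted: 4.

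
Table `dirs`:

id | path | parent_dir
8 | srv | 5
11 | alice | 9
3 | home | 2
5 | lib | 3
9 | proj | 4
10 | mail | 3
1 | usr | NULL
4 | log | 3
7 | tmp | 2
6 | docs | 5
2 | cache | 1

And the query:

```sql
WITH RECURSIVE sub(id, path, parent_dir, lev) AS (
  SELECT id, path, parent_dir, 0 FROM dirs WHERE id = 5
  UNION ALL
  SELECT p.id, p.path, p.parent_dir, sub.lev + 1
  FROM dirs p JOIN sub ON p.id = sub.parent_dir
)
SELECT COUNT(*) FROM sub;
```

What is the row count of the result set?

Base: id=5 (lib), parent_dir=3, lev 0.
Iteration 1: join on id=3 -> home (id 3, parent_dir=2, lev 1).
Iteration 2: join on id=2 -> cache (id 2, parent_dir=1, lev 2).
Iteration 3: join on id=1 -> usr (id 1, parent_dir=NULL, lev 3).
Iteration 4: parent_dir is NULL; no match; recursion stops.
Total rows emitted: 4.

4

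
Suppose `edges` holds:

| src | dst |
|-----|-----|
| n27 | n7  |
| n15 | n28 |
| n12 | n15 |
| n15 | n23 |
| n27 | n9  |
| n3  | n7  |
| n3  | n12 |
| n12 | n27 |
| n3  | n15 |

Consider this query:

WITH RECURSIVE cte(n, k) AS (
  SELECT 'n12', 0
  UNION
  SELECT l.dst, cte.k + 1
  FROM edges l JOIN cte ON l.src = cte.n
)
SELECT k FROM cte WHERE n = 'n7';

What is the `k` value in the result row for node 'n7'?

Base: (n12, k=0).
Iteration 1: edges from {n12} -> (n15, k=1), (n27, k=1).
Iteration 2: edges from {n15,n27} -> (n23, k=2), (n28, k=2), (n7, k=2), (n9, k=2).
Iteration 3: no outgoing edges from {n23,n28,n7,n9}; recursion stops.

2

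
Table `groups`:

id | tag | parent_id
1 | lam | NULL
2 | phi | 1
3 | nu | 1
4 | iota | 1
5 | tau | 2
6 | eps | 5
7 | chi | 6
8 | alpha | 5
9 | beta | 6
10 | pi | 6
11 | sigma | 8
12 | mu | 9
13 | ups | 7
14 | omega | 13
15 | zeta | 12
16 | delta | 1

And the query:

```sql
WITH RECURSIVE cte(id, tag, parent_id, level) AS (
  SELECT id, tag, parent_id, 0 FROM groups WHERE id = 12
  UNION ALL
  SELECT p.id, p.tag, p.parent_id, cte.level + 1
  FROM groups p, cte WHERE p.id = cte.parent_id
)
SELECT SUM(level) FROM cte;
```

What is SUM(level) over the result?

15

Base: id=12 (mu), parent_id=9, level 0.
Iteration 1: join on id=9 -> beta (id 9, parent_id=6, level 1).
Iteration 2: join on id=6 -> eps (id 6, parent_id=5, level 2).
Iteration 3: join on id=5 -> tau (id 5, parent_id=2, level 3).
Iteration 4: join on id=2 -> phi (id 2, parent_id=1, level 4).
Iteration 5: join on id=1 -> lam (id 1, parent_id=NULL, level 5).
Iteration 6: parent_id is NULL; no match; recursion stops.
SUM(level) = 0 + 1 + 2 + 3 + 4 + 5 = 15.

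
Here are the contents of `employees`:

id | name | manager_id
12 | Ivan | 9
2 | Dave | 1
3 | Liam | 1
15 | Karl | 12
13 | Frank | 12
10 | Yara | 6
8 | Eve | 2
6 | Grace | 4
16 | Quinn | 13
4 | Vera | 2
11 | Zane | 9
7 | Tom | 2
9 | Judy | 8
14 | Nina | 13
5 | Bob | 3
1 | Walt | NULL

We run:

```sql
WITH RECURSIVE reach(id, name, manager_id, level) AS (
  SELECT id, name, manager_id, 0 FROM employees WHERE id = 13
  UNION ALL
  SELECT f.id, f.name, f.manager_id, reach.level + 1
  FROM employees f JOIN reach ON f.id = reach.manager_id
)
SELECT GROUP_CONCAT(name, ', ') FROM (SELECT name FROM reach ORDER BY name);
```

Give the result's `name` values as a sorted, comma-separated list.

Base: id=13 (Frank), manager_id=12, level 0.
Iteration 1: join on id=12 -> Ivan (id 12, manager_id=9, level 1).
Iteration 2: join on id=9 -> Judy (id 9, manager_id=8, level 2).
Iteration 3: join on id=8 -> Eve (id 8, manager_id=2, level 3).
Iteration 4: join on id=2 -> Dave (id 2, manager_id=1, level 4).
Iteration 5: join on id=1 -> Walt (id 1, manager_id=NULL, level 5).
Iteration 6: manager_id is NULL; no match; recursion stops.

Dave, Eve, Frank, Ivan, Judy, Walt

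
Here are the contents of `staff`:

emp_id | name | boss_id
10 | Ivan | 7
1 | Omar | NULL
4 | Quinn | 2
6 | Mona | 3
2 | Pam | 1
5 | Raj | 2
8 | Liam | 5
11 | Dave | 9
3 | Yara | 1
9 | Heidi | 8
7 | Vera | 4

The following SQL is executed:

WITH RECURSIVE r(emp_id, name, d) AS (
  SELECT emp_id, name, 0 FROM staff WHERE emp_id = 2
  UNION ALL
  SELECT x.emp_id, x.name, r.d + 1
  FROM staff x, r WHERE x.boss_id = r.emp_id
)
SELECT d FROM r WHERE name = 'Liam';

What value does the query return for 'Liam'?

2

Base: emp_id=2 (Pam) at d 0.
Iteration 1: rows with boss_id in {2} -> Quinn (id 4, d 1), Raj (id 5, d 1).
Iteration 2: rows with boss_id in {4,5} -> Vera (id 7, d 2), Liam (id 8, d 2).
Iteration 3: rows with boss_id in {7,8} -> Heidi (id 9, d 3), Ivan (id 10, d 3).
Iteration 4: rows with boss_id in {9,10} -> Dave (id 11, d 4).
Iteration 5: no rows with boss_id in {11}; recursion stops.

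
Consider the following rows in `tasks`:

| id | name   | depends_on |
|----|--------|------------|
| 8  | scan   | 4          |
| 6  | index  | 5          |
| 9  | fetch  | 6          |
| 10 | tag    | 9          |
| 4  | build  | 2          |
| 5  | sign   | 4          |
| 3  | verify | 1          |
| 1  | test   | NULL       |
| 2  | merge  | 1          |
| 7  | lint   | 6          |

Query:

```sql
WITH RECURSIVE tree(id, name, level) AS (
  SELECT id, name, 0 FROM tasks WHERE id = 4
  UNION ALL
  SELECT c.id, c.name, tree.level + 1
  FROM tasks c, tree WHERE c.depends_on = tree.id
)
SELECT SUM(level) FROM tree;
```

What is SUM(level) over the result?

14

Base: id=4 (build) at level 0.
Iteration 1: rows with depends_on in {4} -> sign (id 5, level 1), scan (id 8, level 1).
Iteration 2: rows with depends_on in {5,8} -> index (id 6, level 2).
Iteration 3: rows with depends_on in {6} -> lint (id 7, level 3), fetch (id 9, level 3).
Iteration 4: rows with depends_on in {7,9} -> tag (id 10, level 4).
Iteration 5: no rows with depends_on in {10}; recursion stops.
SUM(level) = 0 + 1 + 1 + 2 + 3 + 3 + 4 = 14.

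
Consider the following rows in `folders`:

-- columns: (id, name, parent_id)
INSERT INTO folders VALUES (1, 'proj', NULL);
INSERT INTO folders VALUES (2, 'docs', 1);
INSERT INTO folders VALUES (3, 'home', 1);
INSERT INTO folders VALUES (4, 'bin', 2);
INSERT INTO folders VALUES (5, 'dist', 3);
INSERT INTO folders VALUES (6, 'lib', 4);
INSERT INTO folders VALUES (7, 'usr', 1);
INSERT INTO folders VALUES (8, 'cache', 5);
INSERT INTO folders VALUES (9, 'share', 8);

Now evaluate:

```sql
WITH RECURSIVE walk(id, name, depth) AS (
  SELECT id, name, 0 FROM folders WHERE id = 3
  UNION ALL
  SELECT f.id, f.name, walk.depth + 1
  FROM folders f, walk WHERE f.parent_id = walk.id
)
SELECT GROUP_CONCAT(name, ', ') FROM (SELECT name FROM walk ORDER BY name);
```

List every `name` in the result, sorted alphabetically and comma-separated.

cache, dist, home, share

Base: id=3 (home) at depth 0.
Iteration 1: rows with parent_id in {3} -> dist (id 5, depth 1).
Iteration 2: rows with parent_id in {5} -> cache (id 8, depth 2).
Iteration 3: rows with parent_id in {8} -> share (id 9, depth 3).
Iteration 4: no rows with parent_id in {9}; recursion stops.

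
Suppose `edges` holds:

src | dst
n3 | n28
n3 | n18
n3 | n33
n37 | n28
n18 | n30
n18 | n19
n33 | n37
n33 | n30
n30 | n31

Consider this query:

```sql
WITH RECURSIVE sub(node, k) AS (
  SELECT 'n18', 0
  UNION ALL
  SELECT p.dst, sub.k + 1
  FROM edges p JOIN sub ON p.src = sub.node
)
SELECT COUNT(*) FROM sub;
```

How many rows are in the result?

Base: (n18, k=0).
Iteration 1: edges from {n18} -> (n19, k=1), (n30, k=1).
Iteration 2: edges from {n19,n30} -> (n31, k=2).
Iteration 3: no outgoing edges from {n31}; recursion stops.
Total rows emitted: 4.

4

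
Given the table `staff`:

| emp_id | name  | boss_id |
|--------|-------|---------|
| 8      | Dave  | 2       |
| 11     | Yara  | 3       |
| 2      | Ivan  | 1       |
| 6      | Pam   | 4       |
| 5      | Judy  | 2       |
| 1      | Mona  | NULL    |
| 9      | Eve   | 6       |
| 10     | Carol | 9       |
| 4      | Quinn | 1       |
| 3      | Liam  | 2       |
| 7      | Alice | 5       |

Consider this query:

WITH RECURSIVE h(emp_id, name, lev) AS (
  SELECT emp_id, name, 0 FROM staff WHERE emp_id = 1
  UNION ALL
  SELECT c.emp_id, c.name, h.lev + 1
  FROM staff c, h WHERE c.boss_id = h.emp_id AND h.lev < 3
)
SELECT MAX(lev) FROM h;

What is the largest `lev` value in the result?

3

Base: emp_id=1 (Mona) at lev 0.
Iteration 1: rows with boss_id in {1} -> Ivan (id 2, lev 1), Quinn (id 4, lev 1).
Iteration 2: rows with boss_id in {2,4} -> Liam (id 3, lev 2), Judy (id 5, lev 2), Pam (id 6, lev 2), Dave (id 8, lev 2).
Iteration 3: rows with boss_id in {3,5,6,8} -> Alice (id 7, lev 3), Eve (id 9, lev 3), Yara (id 11, lev 3).
Iteration 4: lev < 3 fails for all current rows; recursion stops.
lev values: 0, 1, 1, 2, 2, 2, 2, 3, 3, 3; the maximum is 3.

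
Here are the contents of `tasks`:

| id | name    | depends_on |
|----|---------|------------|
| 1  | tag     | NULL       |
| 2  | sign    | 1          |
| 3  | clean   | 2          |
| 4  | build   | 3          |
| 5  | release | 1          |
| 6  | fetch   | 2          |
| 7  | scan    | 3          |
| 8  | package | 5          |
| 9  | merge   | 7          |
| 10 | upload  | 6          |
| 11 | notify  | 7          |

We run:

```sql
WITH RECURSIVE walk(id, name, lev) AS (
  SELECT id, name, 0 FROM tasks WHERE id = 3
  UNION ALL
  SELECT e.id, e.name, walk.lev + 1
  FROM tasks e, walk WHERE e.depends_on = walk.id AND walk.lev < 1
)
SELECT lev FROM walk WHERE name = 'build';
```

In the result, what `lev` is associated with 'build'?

Base: id=3 (clean) at lev 0.
Iteration 1: rows with depends_on in {3} -> build (id 4, lev 1), scan (id 7, lev 1).
Iteration 2: lev < 1 fails for all current rows; recursion stops.

1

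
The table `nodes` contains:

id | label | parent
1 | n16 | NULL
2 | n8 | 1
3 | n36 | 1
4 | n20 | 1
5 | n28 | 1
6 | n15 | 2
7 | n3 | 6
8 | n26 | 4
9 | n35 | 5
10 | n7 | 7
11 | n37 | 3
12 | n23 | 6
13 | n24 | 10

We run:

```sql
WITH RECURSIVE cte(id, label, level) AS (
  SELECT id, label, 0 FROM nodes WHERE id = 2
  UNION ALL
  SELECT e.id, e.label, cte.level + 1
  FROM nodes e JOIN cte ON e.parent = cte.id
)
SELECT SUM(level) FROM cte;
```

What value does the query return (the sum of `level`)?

Base: id=2 (n8) at level 0.
Iteration 1: rows with parent in {2} -> n15 (id 6, level 1).
Iteration 2: rows with parent in {6} -> n3 (id 7, level 2), n23 (id 12, level 2).
Iteration 3: rows with parent in {7,12} -> n7 (id 10, level 3).
Iteration 4: rows with parent in {10} -> n24 (id 13, level 4).
Iteration 5: no rows with parent in {13}; recursion stops.
SUM(level) = 0 + 1 + 2 + 2 + 3 + 4 = 12.

12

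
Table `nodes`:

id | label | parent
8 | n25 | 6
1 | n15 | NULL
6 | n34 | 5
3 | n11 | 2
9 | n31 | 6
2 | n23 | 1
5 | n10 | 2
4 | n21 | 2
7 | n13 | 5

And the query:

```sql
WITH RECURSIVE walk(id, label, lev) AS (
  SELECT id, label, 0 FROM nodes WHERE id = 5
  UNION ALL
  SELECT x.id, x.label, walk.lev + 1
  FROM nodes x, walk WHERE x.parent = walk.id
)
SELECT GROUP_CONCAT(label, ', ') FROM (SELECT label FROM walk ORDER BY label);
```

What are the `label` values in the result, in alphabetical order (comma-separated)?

n10, n13, n25, n31, n34

Base: id=5 (n10) at lev 0.
Iteration 1: rows with parent in {5} -> n34 (id 6, lev 1), n13 (id 7, lev 1).
Iteration 2: rows with parent in {6,7} -> n25 (id 8, lev 2), n31 (id 9, lev 2).
Iteration 3: no rows with parent in {8,9}; recursion stops.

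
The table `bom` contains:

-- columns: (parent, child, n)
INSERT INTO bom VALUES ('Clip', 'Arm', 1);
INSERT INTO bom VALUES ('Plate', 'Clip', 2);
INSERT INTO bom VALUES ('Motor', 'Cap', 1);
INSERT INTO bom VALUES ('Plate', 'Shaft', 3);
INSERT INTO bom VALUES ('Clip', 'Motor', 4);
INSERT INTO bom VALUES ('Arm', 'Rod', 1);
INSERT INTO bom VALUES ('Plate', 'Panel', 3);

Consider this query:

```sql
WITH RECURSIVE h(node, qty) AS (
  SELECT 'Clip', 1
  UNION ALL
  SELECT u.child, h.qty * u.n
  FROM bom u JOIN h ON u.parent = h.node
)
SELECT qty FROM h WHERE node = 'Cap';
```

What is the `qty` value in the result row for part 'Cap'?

Base: (Clip, qty=1).
Iteration 1: components of {Clip} -> Arm = 1*1 = 1, Motor = 1*4 = 4.
Iteration 2: components of {Arm,Motor} -> Cap = 4*1 = 4, Rod = 1*1 = 1.
Iteration 3: no further components; recursion stops.

4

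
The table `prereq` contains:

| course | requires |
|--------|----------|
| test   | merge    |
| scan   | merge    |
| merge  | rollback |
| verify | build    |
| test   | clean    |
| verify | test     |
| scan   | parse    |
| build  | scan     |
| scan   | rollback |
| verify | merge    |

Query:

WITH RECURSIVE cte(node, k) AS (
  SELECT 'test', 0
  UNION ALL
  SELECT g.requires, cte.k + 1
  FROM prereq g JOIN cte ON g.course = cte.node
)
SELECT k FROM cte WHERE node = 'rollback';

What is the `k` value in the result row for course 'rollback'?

Base: (test, k=0).
Iteration 1: edges from {test} -> (clean, k=1), (merge, k=1).
Iteration 2: edges from {clean,merge} -> (rollback, k=2).
Iteration 3: no outgoing edges from {rollback}; recursion stops.

2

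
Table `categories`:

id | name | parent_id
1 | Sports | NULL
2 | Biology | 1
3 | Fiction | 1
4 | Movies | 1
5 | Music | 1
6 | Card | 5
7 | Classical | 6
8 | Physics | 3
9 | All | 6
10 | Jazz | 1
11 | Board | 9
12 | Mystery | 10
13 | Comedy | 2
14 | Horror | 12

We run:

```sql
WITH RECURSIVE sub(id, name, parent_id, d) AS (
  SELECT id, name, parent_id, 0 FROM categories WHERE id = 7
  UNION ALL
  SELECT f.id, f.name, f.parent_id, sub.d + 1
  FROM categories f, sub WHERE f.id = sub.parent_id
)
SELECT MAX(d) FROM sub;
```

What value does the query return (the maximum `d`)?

3

Base: id=7 (Classical), parent_id=6, d 0.
Iteration 1: join on id=6 -> Card (id 6, parent_id=5, d 1).
Iteration 2: join on id=5 -> Music (id 5, parent_id=1, d 2).
Iteration 3: join on id=1 -> Sports (id 1, parent_id=NULL, d 3).
Iteration 4: parent_id is NULL; no match; recursion stops.
d values: 0, 1, 2, 3; the maximum is 3.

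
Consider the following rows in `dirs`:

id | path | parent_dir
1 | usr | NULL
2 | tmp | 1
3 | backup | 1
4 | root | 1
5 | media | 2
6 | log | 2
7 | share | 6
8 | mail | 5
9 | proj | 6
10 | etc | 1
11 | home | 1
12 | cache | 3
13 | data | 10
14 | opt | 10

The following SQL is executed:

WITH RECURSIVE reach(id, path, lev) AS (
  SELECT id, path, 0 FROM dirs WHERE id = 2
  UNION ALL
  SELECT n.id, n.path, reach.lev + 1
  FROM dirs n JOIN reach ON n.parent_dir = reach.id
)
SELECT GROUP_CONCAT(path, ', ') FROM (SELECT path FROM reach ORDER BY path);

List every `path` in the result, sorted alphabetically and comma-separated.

log, mail, media, proj, share, tmp

Base: id=2 (tmp) at lev 0.
Iteration 1: rows with parent_dir in {2} -> media (id 5, lev 1), log (id 6, lev 1).
Iteration 2: rows with parent_dir in {5,6} -> share (id 7, lev 2), mail (id 8, lev 2), proj (id 9, lev 2).
Iteration 3: no rows with parent_dir in {7,8,9}; recursion stops.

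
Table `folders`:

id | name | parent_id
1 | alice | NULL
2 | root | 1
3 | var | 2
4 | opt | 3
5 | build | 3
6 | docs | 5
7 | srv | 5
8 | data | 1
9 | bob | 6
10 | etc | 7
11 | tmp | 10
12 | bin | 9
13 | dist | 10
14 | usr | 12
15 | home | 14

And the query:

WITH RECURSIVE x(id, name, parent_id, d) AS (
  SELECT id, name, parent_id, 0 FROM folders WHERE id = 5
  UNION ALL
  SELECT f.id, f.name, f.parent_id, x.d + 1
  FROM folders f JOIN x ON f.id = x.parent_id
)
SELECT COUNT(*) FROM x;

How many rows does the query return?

Base: id=5 (build), parent_id=3, d 0.
Iteration 1: join on id=3 -> var (id 3, parent_id=2, d 1).
Iteration 2: join on id=2 -> root (id 2, parent_id=1, d 2).
Iteration 3: join on id=1 -> alice (id 1, parent_id=NULL, d 3).
Iteration 4: parent_id is NULL; no match; recursion stops.
Total rows emitted: 4.

4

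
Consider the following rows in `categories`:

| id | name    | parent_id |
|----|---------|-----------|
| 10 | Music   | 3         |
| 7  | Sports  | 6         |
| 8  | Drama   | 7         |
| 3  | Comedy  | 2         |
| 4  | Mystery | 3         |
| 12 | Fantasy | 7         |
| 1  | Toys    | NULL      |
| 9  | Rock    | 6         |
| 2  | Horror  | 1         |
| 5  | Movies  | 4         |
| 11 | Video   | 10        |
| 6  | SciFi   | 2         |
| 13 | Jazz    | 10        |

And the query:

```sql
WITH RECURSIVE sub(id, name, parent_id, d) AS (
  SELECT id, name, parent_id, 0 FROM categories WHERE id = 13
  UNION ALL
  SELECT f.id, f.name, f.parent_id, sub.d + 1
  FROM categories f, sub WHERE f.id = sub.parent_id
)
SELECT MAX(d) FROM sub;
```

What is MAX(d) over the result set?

4

Base: id=13 (Jazz), parent_id=10, d 0.
Iteration 1: join on id=10 -> Music (id 10, parent_id=3, d 1).
Iteration 2: join on id=3 -> Comedy (id 3, parent_id=2, d 2).
Iteration 3: join on id=2 -> Horror (id 2, parent_id=1, d 3).
Iteration 4: join on id=1 -> Toys (id 1, parent_id=NULL, d 4).
Iteration 5: parent_id is NULL; no match; recursion stops.
d values: 0, 1, 2, 3, 4; the maximum is 4.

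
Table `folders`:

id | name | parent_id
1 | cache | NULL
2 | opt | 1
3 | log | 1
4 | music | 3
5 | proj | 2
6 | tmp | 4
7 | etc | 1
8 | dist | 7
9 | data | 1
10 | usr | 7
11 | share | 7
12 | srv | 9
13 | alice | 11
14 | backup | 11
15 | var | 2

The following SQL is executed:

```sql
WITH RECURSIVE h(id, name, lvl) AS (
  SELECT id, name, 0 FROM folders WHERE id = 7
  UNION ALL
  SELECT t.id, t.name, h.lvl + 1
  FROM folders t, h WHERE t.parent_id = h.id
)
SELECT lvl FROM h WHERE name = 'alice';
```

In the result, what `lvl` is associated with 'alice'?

Base: id=7 (etc) at lvl 0.
Iteration 1: rows with parent_id in {7} -> dist (id 8, lvl 1), usr (id 10, lvl 1), share (id 11, lvl 1).
Iteration 2: rows with parent_id in {8,10,11} -> alice (id 13, lvl 2), backup (id 14, lvl 2).
Iteration 3: no rows with parent_id in {13,14}; recursion stops.

2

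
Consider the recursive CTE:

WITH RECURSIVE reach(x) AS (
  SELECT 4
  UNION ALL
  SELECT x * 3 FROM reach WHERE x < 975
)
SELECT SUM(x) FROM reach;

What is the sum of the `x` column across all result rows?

4372

Base: x=4.
Iteration 1: 4 < 975 holds -> x = 4 * 3 = 12.
Iteration 2: 12 < 975 holds -> x = 12 * 3 = 36.
Iteration 3: 36 < 975 holds -> x = 36 * 3 = 108.
Iteration 4: 108 < 975 holds -> x = 108 * 3 = 324.
Iteration 5: 324 < 975 holds -> x = 324 * 3 = 972.
Iteration 6: 972 < 975 holds -> x = 972 * 3 = 2916.
Iteration 7: 2916 < 975 fails; recursion stops.
SUM(x) = 4 + 12 + 36 + 108 + 324 + 972 + 2916 = 4372.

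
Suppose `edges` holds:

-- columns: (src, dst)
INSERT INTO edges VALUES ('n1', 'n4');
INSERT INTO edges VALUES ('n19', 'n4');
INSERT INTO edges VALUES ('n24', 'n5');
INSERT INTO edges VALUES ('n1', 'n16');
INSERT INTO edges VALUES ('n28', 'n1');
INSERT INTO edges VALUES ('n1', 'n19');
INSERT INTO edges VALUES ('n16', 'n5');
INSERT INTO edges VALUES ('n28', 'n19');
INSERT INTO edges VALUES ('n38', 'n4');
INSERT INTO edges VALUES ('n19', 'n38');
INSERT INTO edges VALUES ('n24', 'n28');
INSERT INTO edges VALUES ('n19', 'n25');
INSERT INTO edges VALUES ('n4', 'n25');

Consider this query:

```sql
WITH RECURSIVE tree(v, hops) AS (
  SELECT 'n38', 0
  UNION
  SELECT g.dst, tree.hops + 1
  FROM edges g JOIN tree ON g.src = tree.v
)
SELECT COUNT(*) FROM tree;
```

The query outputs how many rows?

Base: (n38, hops=0).
Iteration 1: edges from {n38} -> (n4, hops=1).
Iteration 2: edges from {n4} -> (n25, hops=2).
Iteration 3: no outgoing edges from {n25}; recursion stops.
Total rows emitted: 3.

3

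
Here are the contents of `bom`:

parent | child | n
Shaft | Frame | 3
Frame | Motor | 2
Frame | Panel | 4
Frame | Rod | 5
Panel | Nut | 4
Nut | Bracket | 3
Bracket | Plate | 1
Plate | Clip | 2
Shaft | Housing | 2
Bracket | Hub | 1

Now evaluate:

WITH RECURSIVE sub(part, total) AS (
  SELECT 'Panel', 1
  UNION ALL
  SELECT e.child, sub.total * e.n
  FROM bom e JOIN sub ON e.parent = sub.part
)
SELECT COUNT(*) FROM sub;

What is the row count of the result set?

6

Base: (Panel, total=1).
Iteration 1: components of {Panel} -> Nut = 1*4 = 4.
Iteration 2: components of {Nut} -> Bracket = 4*3 = 12.
Iteration 3: components of {Bracket} -> Hub = 12*1 = 12, Plate = 12*1 = 12.
Iteration 4: components of {Hub,Plate} -> Clip = 12*2 = 24.
Iteration 5: no further components; recursion stops.
Total rows emitted: 6.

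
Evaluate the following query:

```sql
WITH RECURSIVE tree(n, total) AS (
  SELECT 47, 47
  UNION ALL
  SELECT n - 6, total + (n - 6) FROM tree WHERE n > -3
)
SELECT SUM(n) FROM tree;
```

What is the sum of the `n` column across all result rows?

Base: n=47, total=47.
Iteration 1: 47 > -3 holds -> n = 47 - 6 = 41, total = 47 + 41 = 88.
Iteration 2: 41 > -3 holds -> n = 41 - 6 = 35, total = 88 + 35 = 123.
Iteration 3: 35 > -3 holds -> n = 35 - 6 = 29, total = 123 + 29 = 152.
Iteration 4: 29 > -3 holds -> n = 29 - 6 = 23, total = 152 + 23 = 175.
Iteration 5: 23 > -3 holds -> n = 23 - 6 = 17, total = 175 + 17 = 192.
Iteration 6: 17 > -3 holds -> n = 17 - 6 = 11, total = 192 + 11 = 203.
Iteration 7: 11 > -3 holds -> n = 11 - 6 = 5, total = 203 + 5 = 208.
Iteration 8: 5 > -3 holds -> n = 5 - 6 = -1, total = 208 + -1 = 207.
Iteration 9: -1 > -3 holds -> n = -1 - 6 = -7, total = 207 + -7 = 200.
Iteration 10: -7 > -3 fails; recursion stops.
SUM(n) = 47 + 41 + 35 + 29 + 23 + 17 + 11 + 5 + -1 + -7 = 200.

200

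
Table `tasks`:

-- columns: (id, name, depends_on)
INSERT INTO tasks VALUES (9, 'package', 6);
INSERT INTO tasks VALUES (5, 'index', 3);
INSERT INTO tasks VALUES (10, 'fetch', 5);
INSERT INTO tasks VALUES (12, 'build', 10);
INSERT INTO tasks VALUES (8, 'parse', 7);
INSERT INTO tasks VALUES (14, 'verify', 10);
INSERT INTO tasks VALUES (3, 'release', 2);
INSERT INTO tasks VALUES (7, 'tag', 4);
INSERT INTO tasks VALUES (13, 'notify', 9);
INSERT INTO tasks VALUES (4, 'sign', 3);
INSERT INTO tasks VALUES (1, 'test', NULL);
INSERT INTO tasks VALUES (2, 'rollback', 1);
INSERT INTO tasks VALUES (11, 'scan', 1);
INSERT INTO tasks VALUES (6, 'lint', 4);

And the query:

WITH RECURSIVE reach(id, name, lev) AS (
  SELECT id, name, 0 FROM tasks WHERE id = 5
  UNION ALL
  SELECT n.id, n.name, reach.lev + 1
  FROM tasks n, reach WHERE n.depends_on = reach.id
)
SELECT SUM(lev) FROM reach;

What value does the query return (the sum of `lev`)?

Base: id=5 (index) at lev 0.
Iteration 1: rows with depends_on in {5} -> fetch (id 10, lev 1).
Iteration 2: rows with depends_on in {10} -> build (id 12, lev 2), verify (id 14, lev 2).
Iteration 3: no rows with depends_on in {12,14}; recursion stops.
SUM(lev) = 0 + 1 + 2 + 2 = 5.

5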